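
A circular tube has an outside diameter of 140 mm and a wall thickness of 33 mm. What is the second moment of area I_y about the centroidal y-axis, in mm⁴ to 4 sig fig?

Treat the section as a set of non-overlapping primitives; coordinates are from the bounding-box lower-left.
Outer circle: ⌀140, A = 15393.8 mm², x = 70 mm, Ī = 18 857 410 mm⁴.
Bore (subtracted): ⌀74, A = 4300.84 mm², x = 70 mm, Ī = 1 471 963 mm⁴.
By symmetry the centroid is at mid-width, x̄ = 70 mm.
All pieces are centred on the centroidal y-axis, so I = ΣĪ (holes subtracted) = 17 385 447 mm⁴.

I_y ≈ 1.739 × 10⁷ mm⁴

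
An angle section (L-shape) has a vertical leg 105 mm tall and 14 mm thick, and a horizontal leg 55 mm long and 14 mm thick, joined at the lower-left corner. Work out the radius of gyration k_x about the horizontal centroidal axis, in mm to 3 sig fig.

k_x ≈ 32.9 mm

Split into non-overlapping primitives; take the origin at the lower-left of the bounding box.
Vertical leg: 14 × 105, A = 1 470 mm², y = 52.5 mm, Ī = 1 350 563 mm⁴.
Horizontal leg (remainder): 41 × 14, A = 574 mm², y = 7 mm, Ī = 9375.3 mm⁴.
Centroid: ȳ = ΣA·y / ΣA = 39.723 mm.
Transfer each piece to the horizontal centroidal axis using Ī + A·d² with d = y − 39.723:
  vertical leg: d = 12.777 mm → contributes +1 590 557 mm⁴
  horizontal leg (remainder): d = -32.723 mm → contributes +623 997 mm⁴
Total I = 2 214 554 mm⁴.
Radius of gyration: k = √(I/A) = √(2 214 554 / 2 044) = 32.916 mm.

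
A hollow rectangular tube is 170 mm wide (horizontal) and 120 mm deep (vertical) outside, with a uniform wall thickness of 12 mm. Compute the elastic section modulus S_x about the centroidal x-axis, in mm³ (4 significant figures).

Treat the section as a set of non-overlapping primitives; coordinates are from the bounding-box lower-left.
Outer rectangle: 170 × 120, A = 20 400 mm², y = 60 mm, Ī = 24 480 000 mm⁴.
Inner void (subtracted): 146 × 96, A = 14 016 mm², y = 60 mm, Ī = 10 764 288 mm⁴.
By symmetry the centroid is at mid-height, ȳ = 60 mm.
All pieces are centred on the centroidal x-axis, so I = ΣĪ (holes subtracted) = 13 715 712 mm⁴.
Extreme fibre distance c = 60 mm; S = I/c = 228 595 mm³.

S_x ≈ 2.286 × 10⁵ mm³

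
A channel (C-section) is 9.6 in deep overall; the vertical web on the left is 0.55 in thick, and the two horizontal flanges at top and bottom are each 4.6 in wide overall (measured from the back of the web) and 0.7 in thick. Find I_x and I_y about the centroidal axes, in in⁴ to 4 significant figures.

I_x ≈ 153.1 in⁴, I_y ≈ 22.35 in⁴

Decompose the section into non-overlapping parts with the origin at the bottom-left of its bounding rectangle.
Web: 0.55 × 9.6, A = 5.28 in², y = 4.8 in, Ī = 40.5504 in⁴.
Top flange (beyond web): 4.05 × 0.7, A = 2.835 in², y = 9.25 in, Ī = 0.115763 in⁴.
Bottom flange (beyond web): 4.05 × 0.7, A = 2.835 in², y = 0.35 in, Ī = 0.115763 in⁴.
By symmetry the centroid is at mid-height, ȳ = 4.8 in.
Transfer each piece to the centroidal x-axis using Ī + A·d² with d = y − 4.8:
  web: d = 0 in → contributes +40.5504 in⁴
  top flange (beyond web): d = 4.45 in → contributes +56.2559 in⁴
  bottom flange (beyond web): d = -4.45 in → contributes +56.2559 in⁴
Total I = 153.062 in⁴.
For the y-axis: x̄ = 1.46596 in.
Repeating about the centroidal y-axis gives I_y = 22.3463 in⁴.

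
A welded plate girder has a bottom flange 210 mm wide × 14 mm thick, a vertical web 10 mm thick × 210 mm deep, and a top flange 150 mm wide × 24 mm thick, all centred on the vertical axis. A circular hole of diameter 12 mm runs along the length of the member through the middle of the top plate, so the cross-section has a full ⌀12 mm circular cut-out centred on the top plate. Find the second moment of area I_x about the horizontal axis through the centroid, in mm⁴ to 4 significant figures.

Break the section into simple shapes (no overlaps), measuring from the bottom-left corner of the bounding box.
Bottom plate: 210 × 14, A = 2 940 mm², y = 7 mm, Ī = 48 020 mm⁴.
Web plate: 10 × 210, A = 2 100 mm², y = 119 mm, Ī = 7 717 500 mm⁴.
Top plate: 150 × 24, A = 3 600 mm², y = 236 mm, Ī = 172 800 mm⁴.
Hole (subtracted): ⌀12, A = 113.097 mm², y = 236 mm, Ī = 1017.88 mm⁴.
Centroid: ȳ = ΣA·y / ΣA = 128.228 mm.
Transfer each piece to the horizontal axis through the centroid using Ī + A·d² with d = y − 128.228:
  bottom plate: d = -121.228 mm → contributes +43 255 043 mm⁴
  web plate: d = -9.22816 mm → contributes +7 896 334 mm⁴
  top plate: d = 107.772 mm → contributes +41 985 971 mm⁴
  hole: d = 107.772 mm → contributes −1 314 617 mm⁴
Total I = 91 822 731 mm⁴.

I_x ≈ 9.182 × 10⁷ mm⁴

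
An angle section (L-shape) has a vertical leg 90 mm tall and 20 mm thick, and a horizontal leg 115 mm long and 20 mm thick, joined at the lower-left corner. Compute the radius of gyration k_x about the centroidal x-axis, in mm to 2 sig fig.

k_x ≈ 26 mm

Split into non-overlapping primitives; take the origin at the lower-left of the bounding box.
Vertical leg: 20 × 90, A = 1 800 mm², y = 45 mm, Ī = 1 215 000 mm⁴.
Horizontal leg (remainder): 95 × 20, A = 1 900 mm², y = 10 mm, Ī = 63 333 mm⁴.
Centroid: ȳ = ΣA·y / ΣA = 27.03 mm.
Transfer each piece to the centroidal x-axis using Ī + A·d² with d = y − 27.03:
  vertical leg: d = 17.97 mm → contributes +1 796 450 mm⁴
  horizontal leg (remainder): d = -17.03 mm → contributes +614 181 mm⁴
Total I = 2 410 631 mm⁴.
Radius of gyration: k = √(I/A) = √(2 410 631 / 3 700) = 25.52 mm.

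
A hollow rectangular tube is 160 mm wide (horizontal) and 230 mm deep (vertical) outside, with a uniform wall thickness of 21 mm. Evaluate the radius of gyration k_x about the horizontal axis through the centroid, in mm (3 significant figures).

Break the section into simple shapes (no overlaps), measuring from the bottom-left corner of the bounding box.
Outer rectangle: 160 × 230, A = 36 800 mm², y = 115 mm, Ī = 162 226 667 mm⁴.
Inner void (subtracted): 118 × 188, A = 22 184 mm², y = 115 mm, Ī = 65 339 275 mm⁴.
By symmetry the centroid is at mid-height, ȳ = 115 mm.
All pieces are centred on the horizontal axis through the centroid, so I = ΣĪ (holes subtracted) = 96 887 392 mm⁴.
Radius of gyration: k = √(I/A) = √(96 887 392 / 14 616) = 81.418 mm.

k_x ≈ 81.4 mm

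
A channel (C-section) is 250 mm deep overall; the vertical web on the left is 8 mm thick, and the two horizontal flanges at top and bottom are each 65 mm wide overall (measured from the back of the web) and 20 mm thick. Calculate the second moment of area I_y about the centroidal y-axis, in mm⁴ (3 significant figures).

I_y ≈ 1.75 × 10⁶ mm⁴

Split into non-overlapping primitives; take the origin at the lower-left of the bounding box.
Web: 8 × 250, A = 2 000 mm², x = 4 mm, Ī = 10 667 mm⁴.
Top flange (beyond web): 57 × 20, A = 1 140 mm², x = 36.5 mm, Ī = 308 655 mm⁴.
Bottom flange (beyond web): 57 × 20, A = 1 140 mm², x = 36.5 mm, Ī = 308 655 mm⁴.
Centroid: x̄ = ΣA·x / ΣA = 21.313 mm.
Transfer each piece to the centroidal y-axis using Ī + A·d² with d = x − 21.313:
  web: d = -17.313 mm → contributes +610 152 mm⁴
  top flange (beyond web): d = 15.187 mm → contributes +571 587 mm⁴
  bottom flange (beyond web): d = 15.187 mm → contributes +571 587 mm⁴
Total I = 1 753 327 mm⁴.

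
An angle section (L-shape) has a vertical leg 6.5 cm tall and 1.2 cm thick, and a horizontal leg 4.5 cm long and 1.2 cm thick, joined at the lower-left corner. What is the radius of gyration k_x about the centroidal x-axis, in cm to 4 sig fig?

Decompose the section into non-overlapping parts with the origin at the bottom-left of its bounding rectangle.
Vertical leg: 1.2 × 6.5, A = 7.8 cm², y = 3.25 cm, Ī = 27.4625 cm⁴.
Horizontal leg (remainder): 3.3 × 1.2, A = 3.96 cm², y = 0.6 cm, Ī = 0.4752 cm⁴.
Centroid: ȳ = ΣA·y / ΣA = 2.35765 cm.
Transfer each piece to the centroidal x-axis using Ī + A·d² with d = y − 2.35765:
  vertical leg: d = 0.892347 cm → contributes +33.6735 cm⁴
  horizontal leg (remainder): d = -1.75765 cm → contributes +12.709 cm⁴
Total I = 46.3825 cm⁴.
Radius of gyration: k = √(I/A) = √(46.3825 / 11.76) = 1.98597 cm.

k_x ≈ 1.986 cm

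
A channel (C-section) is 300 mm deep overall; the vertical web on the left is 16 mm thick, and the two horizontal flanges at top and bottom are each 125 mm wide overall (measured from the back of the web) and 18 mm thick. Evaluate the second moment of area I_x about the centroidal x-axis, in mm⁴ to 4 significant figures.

Decompose the section into non-overlapping parts with the origin at the bottom-left of its bounding rectangle.
Web: 16 × 300, A = 4 800 mm², y = 150 mm, Ī = 36 000 000 mm⁴.
Top flange (beyond web): 109 × 18, A = 1 962 mm², y = 291 mm, Ī = 52 974 mm⁴.
Bottom flange (beyond web): 109 × 18, A = 1 962 mm², y = 9 mm, Ī = 52 974 mm⁴.
By symmetry the centroid is at mid-height, ȳ = 150 mm.
Transfer each piece to the centroidal x-axis using Ī + A·d² with d = y − 150:
  web: d = 0 mm → contributes +36 000 000 mm⁴
  top flange (beyond web): d = 141 mm → contributes +39 059 496 mm⁴
  bottom flange (beyond web): d = -141 mm → contributes +39 059 496 mm⁴
Total I = 114 118 992 mm⁴.

I_x ≈ 1.141 × 10⁸ mm⁴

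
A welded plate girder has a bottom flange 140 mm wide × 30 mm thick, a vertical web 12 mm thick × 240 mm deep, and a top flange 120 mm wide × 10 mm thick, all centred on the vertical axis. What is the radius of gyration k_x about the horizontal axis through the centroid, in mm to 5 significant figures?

Treat the section as a set of non-overlapping primitives; coordinates are from the bounding-box lower-left.
Bottom plate: 140 × 30, A = 4 200 mm², y = 15 mm, Ī = 315 000 mm⁴.
Web plate: 12 × 240, A = 2 880 mm², y = 150 mm, Ī = 13 824 000 mm⁴.
Top plate: 120 × 10, A = 1 200 mm², y = 275 mm, Ī = 10 000 mm⁴.
Centroid: ȳ = ΣA·y / ΣA = 99.63768 mm.
Transfer each piece to the horizontal axis through the centroid using Ī + A·d² with d = y − 99.63768:
  bottom plate: d = -84.63768 mm → contributes +30 401 856 mm⁴
  web plate: d = 50.36232 mm → contributes +21 128 726 mm⁴
  top plate: d = 175.3623 mm → contributes +36 912 331 mm⁴
Total I = 88 442 913 mm⁴.
Radius of gyration: k = √(I/A) = √(88 442 913 / 8 280) = 103.3514 mm.

k_x ≈ 103.35 mm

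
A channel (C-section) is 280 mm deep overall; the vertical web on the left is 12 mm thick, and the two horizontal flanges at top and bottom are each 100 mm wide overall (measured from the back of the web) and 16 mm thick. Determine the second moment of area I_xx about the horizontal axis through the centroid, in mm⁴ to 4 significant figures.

Decompose the section into non-overlapping parts with the origin at the bottom-left of its bounding rectangle.
Web: 12 × 280, A = 3 360 mm², y = 140 mm, Ī = 21 952 000 mm⁴.
Top flange (beyond web): 88 × 16, A = 1 408 mm², y = 272 mm, Ī = 30037.3 mm⁴.
Bottom flange (beyond web): 88 × 16, A = 1 408 mm², y = 8 mm, Ī = 30037.3 mm⁴.
By symmetry the centroid is at mid-height, ȳ = 140 mm.
Transfer each piece to the horizontal axis through the centroid using Ī + A·d² with d = y − 140:
  web: d = 0 mm → contributes +21 952 000 mm⁴
  top flange (beyond web): d = 132 mm → contributes +24 563 029 mm⁴
  bottom flange (beyond web): d = -132 mm → contributes +24 563 029 mm⁴
Total I = 71 078 059 mm⁴.

I_xx ≈ 7.108 × 10⁷ mm⁴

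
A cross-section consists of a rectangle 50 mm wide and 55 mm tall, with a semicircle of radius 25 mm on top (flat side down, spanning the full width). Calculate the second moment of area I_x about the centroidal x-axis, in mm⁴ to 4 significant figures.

I_x ≈ 1.787 × 10⁶ mm⁴

Treat the section as a set of non-overlapping primitives; coordinates are from the bounding-box lower-left.
Rectangular body: 50 × 55, A = 2 750 mm², y = 27.5 mm, Ī = 693 229 mm⁴.
Semicircular cap: semicircle r = 25, A = 981.748 mm², y = 65.6103 mm, Ī = 42873.8 mm⁴.
Centroid: ȳ = ΣA·y / ΣA = 37.5261 mm.
Transfer each piece to the centroidal x-axis using Ī + A·d² with d = y − 37.5261:
  rectangular body: d = -10.0261 mm → contributes +969 664 mm⁴
  semicircular cap: d = 28.0843 mm → contributes +817 204 mm⁴
Total I = 1 786 868 mm⁴.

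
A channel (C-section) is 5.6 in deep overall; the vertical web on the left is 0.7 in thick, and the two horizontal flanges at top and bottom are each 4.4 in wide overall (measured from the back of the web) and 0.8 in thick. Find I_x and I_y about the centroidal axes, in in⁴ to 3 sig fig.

Decompose the section into non-overlapping parts with the origin at the bottom-left of its bounding rectangle.
Web: 0.7 × 5.6, A = 3.92 in², y = 2.8 in, Ī = 10.244 in⁴.
Top flange (beyond web): 3.7 × 0.8, A = 2.96 in², y = 5.2 in, Ī = 0.15787 in⁴.
Bottom flange (beyond web): 3.7 × 0.8, A = 2.96 in², y = 0.4 in, Ī = 0.15787 in⁴.
By symmetry the centroid is at mid-height, ȳ = 2.8 in.
Transfer each piece to the centroidal x-axis using Ī + A·d² with d = y − 2.8:
  web: d = 0 in → contributes +10.244 in⁴
  top flange (beyond web): d = 2.4 in → contributes +17.207 in⁴
  bottom flange (beyond web): d = -2.4 in → contributes +17.207 in⁴
Total I = 44.659 in⁴.
For the y-axis: x̄ = 1.6736 in.
Repeating about the centroidal y-axis gives I_y = 18.328 in⁴.

I_x ≈ 44.7 in⁴, I_y ≈ 18.3 in⁴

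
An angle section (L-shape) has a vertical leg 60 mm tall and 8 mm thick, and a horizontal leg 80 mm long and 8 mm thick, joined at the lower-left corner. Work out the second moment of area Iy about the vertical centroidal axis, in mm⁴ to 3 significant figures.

Iy ≈ 6.70 × 10⁵ mm⁴

Break the section into simple shapes (no overlaps), measuring from the bottom-left corner of the bounding box.
Vertical leg: 8 × 60, A = 480 mm², x = 4 mm, Ī = 2 560 mm⁴.
Horizontal leg (remainder): 72 × 8, A = 576 mm², x = 44 mm, Ī = 248 832 mm⁴.
Centroid: x̄ = ΣA·x / ΣA = 25.818 mm.
Transfer each piece to the vertical centroidal axis using Ī + A·d² with d = x − 25.818:
  vertical leg: d = -21.818 mm → contributes +231 056 mm⁴
  horizontal leg (remainder): d = 18.182 mm → contributes +439 245 mm⁴
Total I = 670 301 mm⁴.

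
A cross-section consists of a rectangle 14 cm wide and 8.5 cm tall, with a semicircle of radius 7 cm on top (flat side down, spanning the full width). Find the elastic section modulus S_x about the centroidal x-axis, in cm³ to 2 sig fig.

Split into non-overlapping primitives; take the origin at the lower-left of the bounding box.
Rectangular body: 14 × 8.5, A = 119 cm², y = 4.25 cm, Ī = 716.5 cm⁴.
Semicircular cap: semicircle r = 7, A = 76.97 cm², y = 11.47 cm, Ī = 263.5 cm⁴.
Centroid: ȳ = ΣA·y / ΣA = 7.086 cm.
Transfer each piece to the centroidal x-axis using Ī + A·d² with d = y − 7.086:
  rectangular body: d = -2.836 cm → contributes +1 674 cm⁴
  semicircular cap: d = 4.385 cm → contributes +1 743 cm⁴
Total I = 3 417 cm⁴.
Extreme fibre distance c = 8.414 cm; S = I/c = 406.1 cm³.

S_x ≈ 410 cm³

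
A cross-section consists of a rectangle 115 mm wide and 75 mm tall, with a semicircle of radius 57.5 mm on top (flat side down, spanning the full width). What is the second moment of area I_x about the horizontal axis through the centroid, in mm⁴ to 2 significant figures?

Split into non-overlapping primitives; take the origin at the lower-left of the bounding box.
Rectangular body: 115 × 75, A = 8 625 mm², y = 37.5 mm, Ī = 4 042 969 mm⁴.
Semicircular cap: semicircle r = 57.5, A = 5 193 mm², y = 99.4 mm, Ī = 1 199 785 mm⁴.
Centroid: ȳ = ΣA·y / ΣA = 60.77 mm.
Transfer each piece to the horizontal axis through the centroid using Ī + A·d² with d = y − 60.77:
  rectangular body: d = -23.27 mm → contributes +8 711 560 mm⁴
  semicircular cap: d = 38.64 mm → contributes +8 953 136 mm⁴
Total I = 17 664 696 mm⁴.

I_x ≈ 1.8 × 10⁷ mm⁴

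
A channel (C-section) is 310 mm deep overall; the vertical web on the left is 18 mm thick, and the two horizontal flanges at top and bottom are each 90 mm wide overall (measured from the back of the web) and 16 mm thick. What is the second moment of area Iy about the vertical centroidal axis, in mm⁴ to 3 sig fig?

Split into non-overlapping primitives; take the origin at the lower-left of the bounding box.
Web: 18 × 310, A = 5 580 mm², x = 9 mm, Ī = 150 660 mm⁴.
Top flange (beyond web): 72 × 16, A = 1 152 mm², x = 54 mm, Ī = 497 664 mm⁴.
Bottom flange (beyond web): 72 × 16, A = 1 152 mm², x = 54 mm, Ī = 497 664 mm⁴.
Centroid: x̄ = ΣA·x / ΣA = 22.151 mm.
Transfer each piece to the vertical centroidal axis using Ī + A·d² with d = x − 22.151:
  web: d = -13.151 mm → contributes +1 115 668 mm⁴
  top flange (beyond web): d = 31.849 mm → contributes +1 666 228 mm⁴
  bottom flange (beyond web): d = 31.849 mm → contributes +1 666 228 mm⁴
Total I = 4 448 125 mm⁴.

Iy ≈ 4.45 × 10⁶ mm⁴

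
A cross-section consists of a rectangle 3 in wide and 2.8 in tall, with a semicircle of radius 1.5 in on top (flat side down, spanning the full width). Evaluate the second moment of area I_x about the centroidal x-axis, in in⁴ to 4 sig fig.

Split into non-overlapping primitives; take the origin at the lower-left of the bounding box.
Rectangular body: 3 × 2.8, A = 8.4 in², y = 1.4 in, Ī = 5.488 in⁴.
Semicircular cap: semicircle r = 1.5, A = 3.53429 in², y = 3.43662 in, Ī = 0.555645 in⁴.
Centroid: ȳ = ΣA·y / ΣA = 2.00314 in.
Transfer each piece to the centroidal x-axis using Ī + A·d² with d = y − 2.00314:
  rectangular body: d = -0.603137 in → contributes +8.5437 in⁴
  semicircular cap: d = 1.43348 in → contributes +7.81817 in⁴
Total I = 16.3619 in⁴.

I_x ≈ 16.36 in⁴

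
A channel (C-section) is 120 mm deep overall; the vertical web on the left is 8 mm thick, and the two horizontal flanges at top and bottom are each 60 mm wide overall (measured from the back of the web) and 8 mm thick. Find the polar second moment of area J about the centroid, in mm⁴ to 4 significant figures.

Decompose the section into non-overlapping parts with the origin at the bottom-left of its bounding rectangle.
Web: 8 × 120, A = 960 mm², y = 60 mm, Ī = 1 152 000 mm⁴.
Top flange (beyond web): 52 × 8, A = 416 mm², y = 116 mm, Ī = 2218.67 mm⁴.
Bottom flange (beyond web): 52 × 8, A = 416 mm², y = 4 mm, Ī = 2218.67 mm⁴.
By symmetry the centroid is at mid-height, ȳ = 60 mm.
Transfer each piece to the centroidal x-axis using Ī + A·d² with d = y − 60:
  web: d = 0 mm → contributes +1 152 000 mm⁴
  top flange (beyond web): d = 56 mm → contributes +1 306 795 mm⁴
  bottom flange (beyond web): d = -56 mm → contributes +1 306 795 mm⁴
Total I = 3 765 589 mm⁴.
For the y-axis: x̄ = 17.9286 mm.
Repeating about the centroidal y-axis gives I_y = 593 740 mm⁴.
Polar second moment: J = I_x + I_y = 4 359 330 mm⁴.

J ≈ 4.359 × 10⁶ mm⁴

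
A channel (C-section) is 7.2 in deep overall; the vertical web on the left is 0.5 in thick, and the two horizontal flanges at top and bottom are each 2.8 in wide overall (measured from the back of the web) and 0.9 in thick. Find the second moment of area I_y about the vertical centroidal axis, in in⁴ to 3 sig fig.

Break the section into simple shapes (no overlaps), measuring from the bottom-left corner of the bounding box.
Web: 0.5 × 7.2, A = 3.6 in², x = 0.25 in, Ī = 0.075 in⁴.
Top flange (beyond web): 2.3 × 0.9, A = 2.07 in², x = 1.65 in, Ī = 0.91253 in⁴.
Bottom flange (beyond web): 2.3 × 0.9, A = 2.07 in², x = 1.65 in, Ī = 0.91253 in⁴.
Centroid: x̄ = ΣA·x / ΣA = 0.99884 in.
Transfer each piece to the vertical centroidal axis using Ī + A·d² with d = x − 0.99884:
  web: d = -0.74884 in → contributes +2.0937 in⁴
  top flange (beyond web): d = 0.65116 in → contributes +1.7902 in⁴
  bottom flange (beyond web): d = 0.65116 in → contributes +1.7902 in⁴
Total I = 5.6742 in⁴.

I_y ≈ 5.67 in⁴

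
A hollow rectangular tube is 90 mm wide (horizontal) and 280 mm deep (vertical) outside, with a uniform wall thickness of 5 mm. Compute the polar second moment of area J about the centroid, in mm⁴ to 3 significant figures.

J ≈ 3.89 × 10⁷ mm⁴

Treat the section as a set of non-overlapping primitives; coordinates are from the bounding-box lower-left.
Outer rectangle: 90 × 280, A = 25 200 mm², y = 140 mm, Ī = 164 640 000 mm⁴.
Inner void (subtracted): 80 × 270, A = 21 600 mm², y = 140 mm, Ī = 131 220 000 mm⁴.
By symmetry the centroid is at mid-height, ȳ = 140 mm.
All pieces are centred on the centroidal x-axis, so I = ΣĪ (holes subtracted) = 33 420 000 mm⁴.
Repeating about the centroidal y-axis gives I_y = 5 490 000 mm⁴.
Polar second moment: J = I_x + I_y = 38 910 000 mm⁴.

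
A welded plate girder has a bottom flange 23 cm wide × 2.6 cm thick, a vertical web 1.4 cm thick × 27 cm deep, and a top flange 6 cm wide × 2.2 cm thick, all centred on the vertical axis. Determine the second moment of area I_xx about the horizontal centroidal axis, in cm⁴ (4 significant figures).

I_xx ≈ 1.392 × 10⁴ cm⁴

Split into non-overlapping primitives; take the origin at the lower-left of the bounding box.
Bottom plate: 23 × 2.6, A = 59.8 cm², y = 1.3 cm, Ī = 33.6873 cm⁴.
Web plate: 1.4 × 27, A = 37.8 cm², y = 16.1 cm, Ī = 2296.35 cm⁴.
Top plate: 6 × 2.2, A = 13.2 cm², y = 30.7 cm, Ī = 5.324 cm⁴.
Centroid: ȳ = ΣA·y / ΣA = 9.85162 cm.
Transfer each piece to the horizontal centroidal axis using Ī + A·d² with d = y − 9.85162:
  bottom plate: d = -8.55162 cm → contributes +4406.88 cm⁴
  web plate: d = 6.24838 cm → contributes +3772.15 cm⁴
  top plate: d = 20.8484 cm → contributes +5742.77 cm⁴
Total I = 13921.8 cm⁴.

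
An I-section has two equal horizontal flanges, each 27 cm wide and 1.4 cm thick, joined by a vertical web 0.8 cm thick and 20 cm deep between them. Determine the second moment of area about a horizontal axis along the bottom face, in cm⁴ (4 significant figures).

I_base ≈ 2.111 × 10⁴ cm⁴

Split into non-overlapping primitives; take the origin at the lower-left of the bounding box.
Bottom flange: 27 × 1.4, A = 37.8 cm², y = 0.7 cm, Ī = 6.174 cm⁴.
Web: 0.8 × 20, A = 16 cm², y = 11.4 cm, Ī = 533.333 cm⁴.
Top flange: 27 × 1.4, A = 37.8 cm², y = 22.1 cm, Ī = 6.174 cm⁴.
Transfer each piece to the base of the section using Ī + A·d² with d = y − 0:
  bottom flange: d = 0.7 cm → contributes +24.696 cm⁴
  web: d = 11.4 cm → contributes +2612.69 cm⁴
  top flange: d = 22.1 cm → contributes +18468.1 cm⁴
Total I = 21105.5 cm⁴.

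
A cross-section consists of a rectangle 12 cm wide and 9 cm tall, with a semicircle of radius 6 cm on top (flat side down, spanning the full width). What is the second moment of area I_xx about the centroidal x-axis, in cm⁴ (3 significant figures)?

Decompose the section into non-overlapping parts with the origin at the bottom-left of its bounding rectangle.
Rectangular body: 12 × 9, A = 108 cm², y = 4.5 cm, Ī = 729 cm⁴.
Semicircular cap: semicircle r = 6, A = 56.549 cm², y = 11.546 cm, Ī = 142.25 cm⁴.
Centroid: ȳ = ΣA·y / ΣA = 6.9216 cm.
Transfer each piece to the centroidal x-axis using Ī + A·d² with d = y − 6.9216:
  rectangular body: d = -2.4216 cm → contributes +1362.3 cm⁴
  semicircular cap: d = 4.6249 cm → contributes +1351.8 cm⁴
Total I = 2714.1 cm⁴.

I_xx ≈ 2710 cm⁴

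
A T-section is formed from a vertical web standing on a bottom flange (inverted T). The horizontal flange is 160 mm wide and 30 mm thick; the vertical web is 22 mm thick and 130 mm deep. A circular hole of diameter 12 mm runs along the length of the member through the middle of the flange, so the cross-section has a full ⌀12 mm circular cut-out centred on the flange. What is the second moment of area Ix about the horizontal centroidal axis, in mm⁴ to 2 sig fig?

Ix ≈ 1.6 × 10⁷ mm⁴

Treat the section as a set of non-overlapping primitives; coordinates are from the bounding-box lower-left.
Flange: 160 × 30, A = 4 800 mm², y = 15 mm, Ī = 360 000 mm⁴.
Web: 22 × 130, A = 2 860 mm², y = 95 mm, Ī = 4 027 833 mm⁴.
Hole (subtracted): ⌀12, A = 113.1 mm², y = 15 mm, Ī = 1 018 mm⁴.
Centroid: ȳ = ΣA·y / ΣA = 45.32 mm.
Transfer each piece to the horizontal centroidal axis using Ī + A·d² with d = y − 45.32:
  flange: d = -30.32 mm → contributes +4 771 800 mm⁴
  web: d = 49.68 mm → contributes +11 087 438 mm⁴
  hole: d = -30.32 mm → contributes −104 968 mm⁴
Total I = 15 754 269 mm⁴.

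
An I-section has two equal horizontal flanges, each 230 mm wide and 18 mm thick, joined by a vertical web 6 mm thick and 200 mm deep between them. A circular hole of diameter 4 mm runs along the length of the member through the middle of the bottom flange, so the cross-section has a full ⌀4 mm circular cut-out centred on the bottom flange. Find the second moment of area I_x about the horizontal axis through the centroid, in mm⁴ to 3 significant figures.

Decompose the section into non-overlapping parts with the origin at the bottom-left of its bounding rectangle.
Bottom flange: 230 × 18, A = 4 140 mm², y = 9 mm, Ī = 111 780 mm⁴.
Web: 6 × 200, A = 1 200 mm², y = 118 mm, Ī = 4 000 000 mm⁴.
Top flange: 230 × 18, A = 4 140 mm², y = 227 mm, Ī = 111 780 mm⁴.
Hole (subtracted): ⌀4, A = 12.566 mm², y = 9 mm, Ī = 12.566 mm⁴.
Centroid: ȳ = ΣA·y / ΣA = 118.14 mm.
Transfer each piece to the horizontal axis through the centroid using Ī + A·d² with d = y − 118.14:
  bottom flange: d = -109.14 mm → contributes +49 429 782 mm⁴
  web: d = -0.14468 mm → contributes +4 000 025 mm⁴
  top flange: d = 108.86 mm → contributes +49 168 631 mm⁴
  hole: d = -109.14 mm → contributes −149 710 mm⁴
Total I = 102 448 728 mm⁴.

I_x ≈ 1.02 × 10⁸ mm⁴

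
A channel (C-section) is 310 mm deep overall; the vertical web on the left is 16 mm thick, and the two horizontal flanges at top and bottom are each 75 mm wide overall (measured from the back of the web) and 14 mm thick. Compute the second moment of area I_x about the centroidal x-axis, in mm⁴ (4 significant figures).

Split into non-overlapping primitives; take the origin at the lower-left of the bounding box.
Web: 16 × 310, A = 4 960 mm², y = 155 mm, Ī = 39 721 333 mm⁴.
Top flange (beyond web): 59 × 14, A = 826 mm², y = 303 mm, Ī = 13491.3 mm⁴.
Bottom flange (beyond web): 59 × 14, A = 826 mm², y = 7 mm, Ī = 13491.3 mm⁴.
By symmetry the centroid is at mid-height, ȳ = 155 mm.
Transfer each piece to the centroidal x-axis using Ī + A·d² with d = y − 155:
  web: d = 0 mm → contributes +39 721 333 mm⁴
  top flange (beyond web): d = 148 mm → contributes +18 106 195 mm⁴
  bottom flange (beyond web): d = -148 mm → contributes +18 106 195 mm⁴
Total I = 75 933 724 mm⁴.

I_x ≈ 7.593 × 10⁷ mm⁴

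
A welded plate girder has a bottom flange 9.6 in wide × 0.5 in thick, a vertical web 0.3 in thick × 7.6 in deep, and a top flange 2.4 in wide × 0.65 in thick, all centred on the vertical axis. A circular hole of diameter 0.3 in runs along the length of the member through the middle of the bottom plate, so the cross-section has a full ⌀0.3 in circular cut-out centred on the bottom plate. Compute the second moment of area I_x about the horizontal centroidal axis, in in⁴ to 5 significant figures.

Split into non-overlapping primitives; take the origin at the lower-left of the bounding box.
Bottom plate: 9.6 × 0.5, A = 4.8 in², y = 0.25 in, Ī = 0.1 in⁴.
Web plate: 0.3 × 7.6, A = 2.28 in², y = 4.3 in, Ī = 10.9744 in⁴.
Top plate: 2.4 × 0.65, A = 1.56 in², y = 8.425 in, Ī = 0.054925 in⁴.
Hole (subtracted): ⌀0.3, A = 0.07068583 in², y = 0.25 in, Ī = 0.0003976078 in⁴.
Centroid: ȳ = ΣA·y / ΣA = 2.815783 in.
Transfer each piece to the horizontal centroidal axis using Ī + A·d² with d = y − 2.815783:
  bottom plate: d = -2.565783 in → contributes +31.69956 in⁴
  web plate: d = 1.484217 in → contributes +15.99701 in⁴
  top plate: d = 5.609217 in → contributes +49.1377 in⁴
  hole: d = -2.565783 in → contributes −0.4657396 in⁴
Total I = 96.36853 in⁴.

I_x ≈ 96.369 in⁴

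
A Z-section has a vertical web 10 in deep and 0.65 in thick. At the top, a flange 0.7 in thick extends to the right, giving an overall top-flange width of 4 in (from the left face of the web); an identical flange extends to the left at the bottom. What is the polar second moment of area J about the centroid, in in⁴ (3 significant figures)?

J ≈ 179 in⁴

Treat the section as a set of non-overlapping primitives; coordinates are from the bounding-box lower-left.
Web: 0.65 × 10, A = 6.5 in², y = 5 in, Ī = 54.167 in⁴.
Top flange (beyond web): 3.35 × 0.7, A = 2.345 in², y = 9.65 in, Ī = 0.095754 in⁴.
Bottom flange (beyond web): 3.35 × 0.7, A = 2.345 in², y = 0.35 in, Ī = 0.095754 in⁴.
Centroid: ȳ = ΣA·y / ΣA = 5 in.
Transfer each piece to the centroidal x-axis using Ī + A·d² with d = y − 5:
  web: d = 0 in → contributes +54.167 in⁴
  top flange (beyond web): d = 4.65 in → contributes +50.801 in⁴
  bottom flange (beyond web): d = -4.65 in → contributes +50.801 in⁴
Total I = 155.77 in⁴.
For the y-axis: x̄ = 3.675 in.
Repeating about the centroidal y-axis gives I_y = 23.375 in⁴.
Polar second moment: J = I_x + I_y = 179.14 in⁴.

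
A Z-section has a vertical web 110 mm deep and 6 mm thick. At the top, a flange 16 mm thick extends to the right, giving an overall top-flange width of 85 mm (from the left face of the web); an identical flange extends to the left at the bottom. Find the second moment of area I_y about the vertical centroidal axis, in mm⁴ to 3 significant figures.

Split into non-overlapping primitives; take the origin at the lower-left of the bounding box.
Web: 6 × 110, A = 660 mm², x = 82 mm, Ī = 1 980 mm⁴.
Top flange (beyond web): 79 × 16, A = 1 264 mm², x = 124.5 mm, Ī = 657 385 mm⁴.
Bottom flange (beyond web): 79 × 16, A = 1 264 mm², x = 39.5 mm, Ī = 657 385 mm⁴.
Centroid: x̄ = ΣA·x / ΣA = 82 mm.
Transfer each piece to the vertical centroidal axis using Ī + A·d² with d = x − 82:
  web: d = 0 mm → contributes +1 980 mm⁴
  top flange (beyond web): d = 42.5 mm → contributes +2 940 485 mm⁴
  bottom flange (beyond web): d = -42.5 mm → contributes +2 940 485 mm⁴
Total I = 5 882 951 mm⁴.

I_y ≈ 5.88 × 10⁶ mm⁴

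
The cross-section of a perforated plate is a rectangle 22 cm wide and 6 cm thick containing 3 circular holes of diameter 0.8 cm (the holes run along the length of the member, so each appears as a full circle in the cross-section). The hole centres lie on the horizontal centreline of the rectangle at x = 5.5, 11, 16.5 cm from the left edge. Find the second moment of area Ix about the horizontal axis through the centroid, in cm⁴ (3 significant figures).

Ix ≈ 396 cm⁴

Decompose the section into non-overlapping parts with the origin at the bottom-left of its bounding rectangle.
Plate: 22 × 6, A = 132 cm², y = 3 cm, Ī = 396 cm⁴.
Hole 1 (subtracted): ⌀0.8, A = 0.50265 cm², y = 3 cm, Ī = 0.020106 cm⁴.
Hole 2 (subtracted): ⌀0.8, A = 0.50265 cm², y = 3 cm, Ī = 0.020106 cm⁴.
Hole 3 (subtracted): ⌀0.8, A = 0.50265 cm², y = 3 cm, Ī = 0.020106 cm⁴.
By symmetry the centroid is at mid-height, ȳ = 3 cm.
All pieces are centred on the horizontal axis through the centroid, so I = ΣĪ (holes subtracted) = 395.94 cm⁴.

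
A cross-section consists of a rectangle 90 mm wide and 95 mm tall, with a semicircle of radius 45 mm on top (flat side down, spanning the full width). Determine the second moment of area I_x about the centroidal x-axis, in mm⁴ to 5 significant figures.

Treat the section as a set of non-overlapping primitives; coordinates are from the bounding-box lower-left.
Rectangular body: 90 × 95, A = 8 550 mm², y = 47.5 mm, Ī = 6 430 313 mm⁴.
Semicircular cap: semicircle r = 45, A = 3180.863 mm², y = 114.0986 mm, Ī = 450072.1 mm⁴.
Centroid: ȳ = ΣA·y / ΣA = 65.55843 mm.
Transfer each piece to the centroidal x-axis using Ī + A·d² with d = y − 65.55843:
  rectangular body: d = -18.05843 mm → contributes +9 218 527 mm⁴
  semicircular cap: d = 48.54016 mm → contributes +7 944 653 mm⁴
Total I = 17 163 180 mm⁴.

I_x ≈ 1.7163 × 10⁷ mm⁴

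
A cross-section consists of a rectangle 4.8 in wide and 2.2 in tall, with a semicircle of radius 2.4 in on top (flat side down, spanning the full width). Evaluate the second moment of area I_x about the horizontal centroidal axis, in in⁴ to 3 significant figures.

Treat the section as a set of non-overlapping primitives; coordinates are from the bounding-box lower-left.
Rectangular body: 4.8 × 2.2, A = 10.56 in², y = 1.1 in, Ī = 4.2592 in⁴.
Semicircular cap: semicircle r = 2.4, A = 9.0478 in², y = 3.2186 in, Ī = 3.6415 in⁴.
Centroid: ȳ = ΣA·y / ΣA = 2.0776 in.
Transfer each piece to the horizontal centroidal axis using Ī + A·d² with d = y − 2.0776:
  rectangular body: d = -0.9776 in → contributes +14.351 in⁴
  semicircular cap: d = 1.141 in → contributes +15.42 in⁴
Total I = 29.772 in⁴.

I_x ≈ 29.8 in⁴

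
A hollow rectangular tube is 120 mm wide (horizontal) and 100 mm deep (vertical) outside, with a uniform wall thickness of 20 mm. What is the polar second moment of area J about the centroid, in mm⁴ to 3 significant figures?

J ≈ 2.04 × 10⁷ mm⁴

Treat the section as a set of non-overlapping primitives; coordinates are from the bounding-box lower-left.
Outer rectangle: 120 × 100, A = 12 000 mm², y = 50 mm, Ī = 10 000 000 mm⁴.
Inner void (subtracted): 80 × 60, A = 4 800 mm², y = 50 mm, Ī = 1 440 000 mm⁴.
By symmetry the centroid is at mid-height, ȳ = 50 mm.
All pieces are centred on the centroidal x-axis, so I = ΣĪ (holes subtracted) = 8 560 000 mm⁴.
Repeating about the centroidal y-axis gives I_y = 11 840 000 mm⁴.
Polar second moment: J = I_x + I_y = 20 400 000 mm⁴.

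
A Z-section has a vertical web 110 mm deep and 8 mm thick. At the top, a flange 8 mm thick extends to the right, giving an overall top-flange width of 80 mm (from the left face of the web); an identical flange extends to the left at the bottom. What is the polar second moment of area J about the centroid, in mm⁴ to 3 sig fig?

J ≈ 6.24 × 10⁶ mm⁴

Decompose the section into non-overlapping parts with the origin at the bottom-left of its bounding rectangle.
Web: 8 × 110, A = 880 mm², y = 55 mm, Ī = 887 333 mm⁴.
Top flange (beyond web): 72 × 8, A = 576 mm², y = 106 mm, Ī = 3 072 mm⁴.
Bottom flange (beyond web): 72 × 8, A = 576 mm², y = 4 mm, Ī = 3 072 mm⁴.
Centroid: ȳ = ΣA·y / ΣA = 55 mm.
Transfer each piece to the centroidal x-axis using Ī + A·d² with d = y − 55:
  web: d = 0 mm → contributes +887 333 mm⁴
  top flange (beyond web): d = 51 mm → contributes +1 501 248 mm⁴
  bottom flange (beyond web): d = -51 mm → contributes +1 501 248 mm⁴
Total I = 3 889 829 mm⁴.
For the y-axis: x̄ = 76 mm.
Repeating about the centroidal y-axis gives I_y = 2 345 557 mm⁴.
Polar second moment: J = I_x + I_y = 6 235 387 mm⁴.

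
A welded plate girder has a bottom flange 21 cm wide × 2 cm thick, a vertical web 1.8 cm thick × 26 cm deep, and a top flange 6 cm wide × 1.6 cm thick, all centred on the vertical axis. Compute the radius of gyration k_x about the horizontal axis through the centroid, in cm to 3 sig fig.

Decompose the section into non-overlapping parts with the origin at the bottom-left of its bounding rectangle.
Bottom plate: 21 × 2, A = 42 cm², y = 1 cm, Ī = 14 cm⁴.
Web plate: 1.8 × 26, A = 46.8 cm², y = 15 cm, Ī = 2636.4 cm⁴.
Top plate: 6 × 1.6, A = 9.6 cm², y = 28.8 cm, Ī = 2.048 cm⁴.
Centroid: ȳ = ΣA·y / ΣA = 10.371 cm.
Transfer each piece to the horizontal axis through the centroid using Ī + A·d² with d = y − 10.371:
  bottom plate: d = -9.3707 cm → contributes +3 702 cm⁴
  web plate: d = 4.6293 cm → contributes +3639.3 cm⁴
  top plate: d = 18.429 cm → contributes +3262.6 cm⁴
Total I = 10 604 cm⁴.
Radius of gyration: k = √(I/A) = √(10 604 / 98.4) = 10.381 cm.

k_x ≈ 10.4 cm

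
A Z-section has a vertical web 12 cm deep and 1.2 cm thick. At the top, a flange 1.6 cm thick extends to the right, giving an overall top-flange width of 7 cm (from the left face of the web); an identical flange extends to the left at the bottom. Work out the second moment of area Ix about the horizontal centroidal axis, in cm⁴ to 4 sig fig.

Break the section into simple shapes (no overlaps), measuring from the bottom-left corner of the bounding box.
Web: 1.2 × 12, A = 14.4 cm², y = 6 cm, Ī = 172.8 cm⁴.
Top flange (beyond web): 5.8 × 1.6, A = 9.28 cm², y = 11.2 cm, Ī = 1.97973 cm⁴.
Bottom flange (beyond web): 5.8 × 1.6, A = 9.28 cm², y = 0.8 cm, Ī = 1.97973 cm⁴.
Centroid: ȳ = ΣA·y / ΣA = 6 cm.
Transfer each piece to the horizontal centroidal axis using Ī + A·d² with d = y − 6:
  web: d = 0 cm → contributes +172.8 cm⁴
  top flange (beyond web): d = 5.2 cm → contributes +252.911 cm⁴
  bottom flange (beyond web): d = -5.2 cm → contributes +252.911 cm⁴
Total I = 678.622 cm⁴.

Ix ≈ 678.6 cm⁴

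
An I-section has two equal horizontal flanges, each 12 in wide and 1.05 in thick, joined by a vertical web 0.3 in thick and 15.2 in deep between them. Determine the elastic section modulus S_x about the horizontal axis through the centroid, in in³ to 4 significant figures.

S_x ≈ 202.7 in³

Split into non-overlapping primitives; take the origin at the lower-left of the bounding box.
Bottom flange: 12 × 1.05, A = 12.6 in², y = 0.525 in, Ī = 1.15763 in⁴.
Web: 0.3 × 15.2, A = 4.56 in², y = 8.65 in, Ī = 87.7952 in⁴.
Top flange: 12 × 1.05, A = 12.6 in², y = 16.775 in, Ī = 1.15763 in⁴.
By symmetry the centroid is at mid-height, ȳ = 8.65 in.
Transfer each piece to the horizontal axis through the centroid using Ī + A·d² with d = y − 8.65:
  bottom flange: d = -8.125 in → contributes +832.955 in⁴
  web: d = 0 in → contributes +87.7952 in⁴
  top flange: d = 8.125 in → contributes +832.955 in⁴
Total I = 1753.7 in⁴.
Extreme fibre distance c = 8.65 in; S = I/c = 202.74 in³.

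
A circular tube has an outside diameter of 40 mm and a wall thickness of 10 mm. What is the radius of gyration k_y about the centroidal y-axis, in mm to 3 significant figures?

Treat the section as a set of non-overlapping primitives; coordinates are from the bounding-box lower-left.
Outer circle: ⌀40, A = 1256.6 mm², x = 20 mm, Ī = 125 664 mm⁴.
Bore (subtracted): ⌀20, A = 314.16 mm², x = 20 mm, Ī = 7 854 mm⁴.
By symmetry the centroid is at mid-width, x̄ = 20 mm.
All pieces are centred on the centroidal y-axis, so I = ΣĪ (holes subtracted) = 117 810 mm⁴.
Radius of gyration: k = √(I/A) = √(117 810 / 942.48) = 11.18 mm.

k_y ≈ 11.2 mm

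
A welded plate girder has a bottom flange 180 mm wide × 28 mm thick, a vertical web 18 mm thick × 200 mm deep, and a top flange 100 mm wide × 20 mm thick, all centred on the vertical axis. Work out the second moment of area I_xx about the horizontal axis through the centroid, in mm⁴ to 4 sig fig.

Split into non-overlapping primitives; take the origin at the lower-left of the bounding box.
Bottom plate: 180 × 28, A = 5 040 mm², y = 14 mm, Ī = 329 280 mm⁴.
Web plate: 18 × 200, A = 3 600 mm², y = 128 mm, Ī = 12 000 000 mm⁴.
Top plate: 100 × 20, A = 2 000 mm², y = 238 mm, Ī = 66666.7 mm⁴.
Centroid: ȳ = ΣA·y / ΣA = 94.6767 mm.
Transfer each piece to the horizontal axis through the centroid using Ī + A·d² with d = y − 94.6767:
  bottom plate: d = -80.6767 mm → contributes +33 133 272 mm⁴
  web plate: d = 33.3233 mm → contributes +15 997 594 mm⁴
  top plate: d = 143.323 mm → contributes +41 149 808 mm⁴
Total I = 90 280 674 mm⁴.

I_xx ≈ 9.028 × 10⁷ mm⁴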